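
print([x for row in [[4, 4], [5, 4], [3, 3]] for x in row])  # [4, 4, 5, 4, 3, 3]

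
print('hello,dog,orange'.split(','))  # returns ['hello', 'dog', 'orange']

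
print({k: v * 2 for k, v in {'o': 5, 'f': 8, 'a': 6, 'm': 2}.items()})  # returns {'o': 10, 'f': 16, 'a': 12, 'm': 4}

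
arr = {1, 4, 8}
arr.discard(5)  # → {1, 4, 8}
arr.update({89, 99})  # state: {1, 4, 8, 89, 99}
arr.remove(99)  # {1, 4, 8, 89}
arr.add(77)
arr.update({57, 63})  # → {1, 4, 8, 57, 63, 77, 89}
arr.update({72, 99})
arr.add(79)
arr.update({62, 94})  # {1, 4, 8, 57, 62, 63, 72, 77, 79, 89, 94, 99}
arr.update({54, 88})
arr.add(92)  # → {1, 4, 8, 54, 57, 62, 63, 72, 77, 79, 88, 89, 92, 94, 99}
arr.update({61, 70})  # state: {1, 4, 8, 54, 57, 61, 62, 63, 70, 72, 77, 79, 88, 89, 92, 94, 99}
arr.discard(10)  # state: {1, 4, 8, 54, 57, 61, 62, 63, 70, 72, 77, 79, 88, 89, 92, 94, 99}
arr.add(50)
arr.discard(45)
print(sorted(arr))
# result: [1, 4, 8, 50, 54, 57, 61, 62, 63, 70, 72, 77, 79, 88, 89, 92, 94, 99]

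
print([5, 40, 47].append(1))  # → None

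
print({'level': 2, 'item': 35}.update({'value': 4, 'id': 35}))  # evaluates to None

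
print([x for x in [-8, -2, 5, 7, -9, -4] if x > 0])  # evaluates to [5, 7]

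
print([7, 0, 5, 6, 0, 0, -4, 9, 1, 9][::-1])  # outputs [9, 1, 9, -4, 0, 0, 6, 5, 0, 7]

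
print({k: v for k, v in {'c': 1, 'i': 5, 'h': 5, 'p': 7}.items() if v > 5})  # {'p': 7}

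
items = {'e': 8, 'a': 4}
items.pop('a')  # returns 4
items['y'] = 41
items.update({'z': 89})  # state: {'e': 8, 'y': 41, 'z': 89}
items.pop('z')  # 89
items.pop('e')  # 8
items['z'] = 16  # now {'y': 41, 'z': 16}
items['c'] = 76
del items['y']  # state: {'z': 16, 'c': 76}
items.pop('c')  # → 76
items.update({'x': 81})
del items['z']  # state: {'x': 81}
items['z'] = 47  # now {'x': 81, 'z': 47}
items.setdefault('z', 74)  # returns 47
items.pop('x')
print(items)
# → {'z': 47}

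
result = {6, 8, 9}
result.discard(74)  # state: {6, 8, 9}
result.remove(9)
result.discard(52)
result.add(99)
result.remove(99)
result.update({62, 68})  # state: {6, 8, 62, 68}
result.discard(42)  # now {6, 8, 62, 68}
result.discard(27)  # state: {6, 8, 62, 68}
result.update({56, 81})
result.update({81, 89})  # {6, 8, 56, 62, 68, 81, 89}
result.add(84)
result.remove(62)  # {6, 8, 56, 68, 81, 84, 89}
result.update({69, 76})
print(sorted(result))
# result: [6, 8, 56, 68, 69, 76, 81, 84, 89]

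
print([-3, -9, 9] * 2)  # [-3, -9, 9, -3, -9, 9]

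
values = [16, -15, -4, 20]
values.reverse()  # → [20, -4, -15, 16]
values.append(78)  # [20, -4, -15, 16, 78]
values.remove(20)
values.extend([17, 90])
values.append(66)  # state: [-4, -15, 16, 78, 17, 90, 66]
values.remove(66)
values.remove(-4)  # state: [-15, 16, 78, 17, 90]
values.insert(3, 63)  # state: [-15, 16, 78, 63, 17, 90]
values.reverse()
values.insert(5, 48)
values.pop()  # -15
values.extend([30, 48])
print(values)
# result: [90, 17, 63, 78, 16, 48, 30, 48]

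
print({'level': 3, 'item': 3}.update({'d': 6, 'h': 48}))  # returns None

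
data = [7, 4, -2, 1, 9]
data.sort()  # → [-2, 1, 4, 7, 9]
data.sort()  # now [-2, 1, 4, 7, 9]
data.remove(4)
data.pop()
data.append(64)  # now [-2, 1, 7, 64]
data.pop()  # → 64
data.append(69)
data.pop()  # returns 69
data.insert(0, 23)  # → [23, -2, 1, 7]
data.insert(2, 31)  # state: [23, -2, 31, 1, 7]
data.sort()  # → [-2, 1, 7, 23, 31]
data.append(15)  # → [-2, 1, 7, 23, 31, 15]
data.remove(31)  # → [-2, 1, 7, 23, 15]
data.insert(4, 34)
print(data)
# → [-2, 1, 7, 23, 34, 15]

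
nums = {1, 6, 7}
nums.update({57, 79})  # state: {1, 6, 7, 57, 79}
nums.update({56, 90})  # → {1, 6, 7, 56, 57, 79, 90}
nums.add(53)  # {1, 6, 7, 53, 56, 57, 79, 90}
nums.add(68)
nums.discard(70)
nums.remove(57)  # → {1, 6, 7, 53, 56, 68, 79, 90}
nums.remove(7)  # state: {1, 6, 53, 56, 68, 79, 90}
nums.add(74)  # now {1, 6, 53, 56, 68, 74, 79, 90}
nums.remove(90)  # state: {1, 6, 53, 56, 68, 74, 79}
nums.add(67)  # {1, 6, 53, 56, 67, 68, 74, 79}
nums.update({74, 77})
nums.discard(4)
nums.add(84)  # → {1, 6, 53, 56, 67, 68, 74, 77, 79, 84}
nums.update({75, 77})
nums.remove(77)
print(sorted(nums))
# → [1, 6, 53, 56, 67, 68, 74, 75, 79, 84]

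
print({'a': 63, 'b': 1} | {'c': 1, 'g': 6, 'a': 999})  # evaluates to {'a': 999, 'b': 1, 'c': 1, 'g': 6}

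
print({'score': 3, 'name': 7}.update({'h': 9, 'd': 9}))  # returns None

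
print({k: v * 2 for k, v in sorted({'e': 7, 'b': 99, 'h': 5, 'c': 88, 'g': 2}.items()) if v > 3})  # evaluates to {'b': 198, 'c': 176, 'e': 14, 'h': 10}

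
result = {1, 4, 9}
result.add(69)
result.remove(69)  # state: {1, 4, 9}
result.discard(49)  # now {1, 4, 9}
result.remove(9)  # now {1, 4}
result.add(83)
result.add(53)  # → {1, 4, 53, 83}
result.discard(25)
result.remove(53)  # {1, 4, 83}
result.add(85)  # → {1, 4, 83, 85}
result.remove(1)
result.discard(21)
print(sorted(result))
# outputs [4, 83, 85]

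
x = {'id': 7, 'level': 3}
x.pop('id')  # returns 7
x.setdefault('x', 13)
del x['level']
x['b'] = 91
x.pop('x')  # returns 13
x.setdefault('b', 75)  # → 91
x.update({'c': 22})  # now {'b': 91, 'c': 22}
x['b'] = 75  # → {'b': 75, 'c': 22}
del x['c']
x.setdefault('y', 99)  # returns 99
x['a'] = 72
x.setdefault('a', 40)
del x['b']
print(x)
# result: {'y': 99, 'a': 72}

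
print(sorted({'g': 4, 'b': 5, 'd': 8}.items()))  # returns [('b', 5), ('d', 8), ('g', 4)]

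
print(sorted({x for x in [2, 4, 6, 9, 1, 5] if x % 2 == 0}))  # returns [2, 4, 6]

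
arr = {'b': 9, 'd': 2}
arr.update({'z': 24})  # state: {'b': 9, 'd': 2, 'z': 24}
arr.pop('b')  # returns 9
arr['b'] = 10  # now {'d': 2, 'z': 24, 'b': 10}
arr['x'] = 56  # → {'d': 2, 'z': 24, 'b': 10, 'x': 56}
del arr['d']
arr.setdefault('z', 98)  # 24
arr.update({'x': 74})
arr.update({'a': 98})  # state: {'z': 24, 'b': 10, 'x': 74, 'a': 98}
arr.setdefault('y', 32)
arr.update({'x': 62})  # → {'z': 24, 'b': 10, 'x': 62, 'a': 98, 'y': 32}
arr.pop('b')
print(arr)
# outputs {'z': 24, 'x': 62, 'a': 98, 'y': 32}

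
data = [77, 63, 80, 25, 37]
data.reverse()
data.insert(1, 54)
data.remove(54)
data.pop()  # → 77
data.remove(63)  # [37, 25, 80]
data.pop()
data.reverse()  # [25, 37]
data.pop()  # 37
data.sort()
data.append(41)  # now [25, 41]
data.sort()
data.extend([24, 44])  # [25, 41, 24, 44]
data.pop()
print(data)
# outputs [25, 41, 24]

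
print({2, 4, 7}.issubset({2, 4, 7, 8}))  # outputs True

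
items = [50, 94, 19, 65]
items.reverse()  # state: [65, 19, 94, 50]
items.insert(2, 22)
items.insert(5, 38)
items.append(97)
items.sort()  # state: [19, 22, 38, 50, 65, 94, 97]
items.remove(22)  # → [19, 38, 50, 65, 94, 97]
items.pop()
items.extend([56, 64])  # [19, 38, 50, 65, 94, 56, 64]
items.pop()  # 64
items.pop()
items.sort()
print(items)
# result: [19, 38, 50, 65, 94]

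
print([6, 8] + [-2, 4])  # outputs [6, 8, -2, 4]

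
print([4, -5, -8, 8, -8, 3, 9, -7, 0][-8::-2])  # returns [-5]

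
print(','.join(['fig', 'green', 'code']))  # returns fig,green,code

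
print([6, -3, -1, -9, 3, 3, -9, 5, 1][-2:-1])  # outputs [5]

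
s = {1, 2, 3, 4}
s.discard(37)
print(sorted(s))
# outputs [1, 2, 3, 4]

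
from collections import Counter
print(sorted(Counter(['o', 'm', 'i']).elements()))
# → ['i', 'm', 'o']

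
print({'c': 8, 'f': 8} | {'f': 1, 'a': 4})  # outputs {'c': 8, 'f': 1, 'a': 4}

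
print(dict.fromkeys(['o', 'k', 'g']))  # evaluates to {'o': None, 'k': None, 'g': None}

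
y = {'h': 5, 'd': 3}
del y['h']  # {'d': 3}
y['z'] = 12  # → {'d': 3, 'z': 12}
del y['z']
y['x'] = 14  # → {'d': 3, 'x': 14}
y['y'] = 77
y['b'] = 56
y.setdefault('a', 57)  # 57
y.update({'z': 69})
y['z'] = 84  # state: {'d': 3, 'x': 14, 'y': 77, 'b': 56, 'a': 57, 'z': 84}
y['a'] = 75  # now {'d': 3, 'x': 14, 'y': 77, 'b': 56, 'a': 75, 'z': 84}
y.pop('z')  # 84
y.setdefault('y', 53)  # 77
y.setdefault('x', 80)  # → 14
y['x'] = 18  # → {'d': 3, 'x': 18, 'y': 77, 'b': 56, 'a': 75}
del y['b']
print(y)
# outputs {'d': 3, 'x': 18, 'y': 77, 'a': 75}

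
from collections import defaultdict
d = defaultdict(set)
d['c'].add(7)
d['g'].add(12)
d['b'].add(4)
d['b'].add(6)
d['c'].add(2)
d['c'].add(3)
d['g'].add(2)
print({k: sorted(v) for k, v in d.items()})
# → {'c': [2, 3, 7], 'g': [2, 12], 'b': [4, 6]}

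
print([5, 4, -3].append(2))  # None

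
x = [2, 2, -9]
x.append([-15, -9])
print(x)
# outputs [2, 2, -9, [-15, -9]]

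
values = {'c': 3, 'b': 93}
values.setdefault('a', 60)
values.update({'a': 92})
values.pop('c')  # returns 3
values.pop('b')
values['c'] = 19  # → {'a': 92, 'c': 19}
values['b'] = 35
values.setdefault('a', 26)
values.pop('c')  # 19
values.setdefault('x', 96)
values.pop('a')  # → 92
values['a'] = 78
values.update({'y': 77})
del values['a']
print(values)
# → {'b': 35, 'x': 96, 'y': 77}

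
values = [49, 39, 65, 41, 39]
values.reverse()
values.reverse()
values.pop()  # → 39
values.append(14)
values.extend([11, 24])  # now [49, 39, 65, 41, 14, 11, 24]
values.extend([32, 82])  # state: [49, 39, 65, 41, 14, 11, 24, 32, 82]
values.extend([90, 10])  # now [49, 39, 65, 41, 14, 11, 24, 32, 82, 90, 10]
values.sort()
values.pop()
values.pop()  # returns 82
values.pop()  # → 65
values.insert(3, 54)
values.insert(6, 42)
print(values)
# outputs [10, 11, 14, 54, 24, 32, 42, 39, 41, 49]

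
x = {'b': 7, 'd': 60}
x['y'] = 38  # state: {'b': 7, 'd': 60, 'y': 38}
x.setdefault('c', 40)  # 40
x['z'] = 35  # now {'b': 7, 'd': 60, 'y': 38, 'c': 40, 'z': 35}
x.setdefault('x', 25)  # 25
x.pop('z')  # 35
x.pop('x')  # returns 25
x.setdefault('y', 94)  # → 38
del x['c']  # {'b': 7, 'd': 60, 'y': 38}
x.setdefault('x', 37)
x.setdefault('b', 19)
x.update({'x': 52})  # {'b': 7, 'd': 60, 'y': 38, 'x': 52}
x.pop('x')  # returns 52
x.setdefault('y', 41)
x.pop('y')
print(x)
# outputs {'b': 7, 'd': 60}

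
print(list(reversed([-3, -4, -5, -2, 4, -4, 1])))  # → [1, -4, 4, -2, -5, -4, -3]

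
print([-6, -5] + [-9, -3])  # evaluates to [-6, -5, -9, -3]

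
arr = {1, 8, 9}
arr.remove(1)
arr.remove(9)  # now {8}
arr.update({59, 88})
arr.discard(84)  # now {8, 59, 88}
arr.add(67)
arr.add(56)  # {8, 56, 59, 67, 88}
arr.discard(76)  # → {8, 56, 59, 67, 88}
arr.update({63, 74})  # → {8, 56, 59, 63, 67, 74, 88}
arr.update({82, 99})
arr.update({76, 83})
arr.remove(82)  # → {8, 56, 59, 63, 67, 74, 76, 83, 88, 99}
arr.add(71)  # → {8, 56, 59, 63, 67, 71, 74, 76, 83, 88, 99}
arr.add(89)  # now {8, 56, 59, 63, 67, 71, 74, 76, 83, 88, 89, 99}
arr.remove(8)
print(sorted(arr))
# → [56, 59, 63, 67, 71, 74, 76, 83, 88, 89, 99]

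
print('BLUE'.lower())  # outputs blue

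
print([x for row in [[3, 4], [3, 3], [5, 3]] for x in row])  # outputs [3, 4, 3, 3, 5, 3]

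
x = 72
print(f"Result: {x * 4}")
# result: Result: 288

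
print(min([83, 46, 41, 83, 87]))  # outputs 41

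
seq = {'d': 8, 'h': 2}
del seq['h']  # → {'d': 8}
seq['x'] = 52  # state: {'d': 8, 'x': 52}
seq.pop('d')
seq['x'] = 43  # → {'x': 43}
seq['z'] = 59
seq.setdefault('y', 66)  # 66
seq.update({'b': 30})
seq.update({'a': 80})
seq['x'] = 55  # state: {'x': 55, 'z': 59, 'y': 66, 'b': 30, 'a': 80}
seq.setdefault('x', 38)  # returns 55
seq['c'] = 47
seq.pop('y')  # 66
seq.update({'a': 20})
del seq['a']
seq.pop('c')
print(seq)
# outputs {'x': 55, 'z': 59, 'b': 30}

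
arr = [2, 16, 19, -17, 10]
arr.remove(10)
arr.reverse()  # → [-17, 19, 16, 2]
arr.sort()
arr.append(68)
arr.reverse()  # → [68, 19, 16, 2, -17]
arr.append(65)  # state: [68, 19, 16, 2, -17, 65]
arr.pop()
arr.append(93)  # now [68, 19, 16, 2, -17, 93]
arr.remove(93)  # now [68, 19, 16, 2, -17]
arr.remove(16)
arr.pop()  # -17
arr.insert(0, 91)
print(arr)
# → [91, 68, 19, 2]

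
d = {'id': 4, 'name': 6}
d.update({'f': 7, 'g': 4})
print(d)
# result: {'id': 4, 'name': 6, 'f': 7, 'g': 4}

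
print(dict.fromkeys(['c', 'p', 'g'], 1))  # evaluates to {'c': 1, 'p': 1, 'g': 1}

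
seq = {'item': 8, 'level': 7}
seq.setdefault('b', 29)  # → 29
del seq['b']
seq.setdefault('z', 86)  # 86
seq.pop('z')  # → 86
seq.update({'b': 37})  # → {'item': 8, 'level': 7, 'b': 37}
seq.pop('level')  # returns 7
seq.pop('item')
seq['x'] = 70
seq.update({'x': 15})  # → {'b': 37, 'x': 15}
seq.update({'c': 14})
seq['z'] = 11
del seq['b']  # {'x': 15, 'c': 14, 'z': 11}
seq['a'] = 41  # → {'x': 15, 'c': 14, 'z': 11, 'a': 41}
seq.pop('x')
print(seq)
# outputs {'c': 14, 'z': 11, 'a': 41}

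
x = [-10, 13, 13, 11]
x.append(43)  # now [-10, 13, 13, 11, 43]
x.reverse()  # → [43, 11, 13, 13, -10]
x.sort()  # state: [-10, 11, 13, 13, 43]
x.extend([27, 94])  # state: [-10, 11, 13, 13, 43, 27, 94]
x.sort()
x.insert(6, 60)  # [-10, 11, 13, 13, 27, 43, 60, 94]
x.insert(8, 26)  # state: [-10, 11, 13, 13, 27, 43, 60, 94, 26]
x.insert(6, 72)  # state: [-10, 11, 13, 13, 27, 43, 72, 60, 94, 26]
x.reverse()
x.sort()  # [-10, 11, 13, 13, 26, 27, 43, 60, 72, 94]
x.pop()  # 94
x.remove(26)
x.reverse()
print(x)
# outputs [72, 60, 43, 27, 13, 13, 11, -10]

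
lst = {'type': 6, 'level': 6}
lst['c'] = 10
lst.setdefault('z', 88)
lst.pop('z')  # 88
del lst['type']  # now {'level': 6, 'c': 10}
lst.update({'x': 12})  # {'level': 6, 'c': 10, 'x': 12}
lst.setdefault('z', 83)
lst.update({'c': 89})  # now {'level': 6, 'c': 89, 'x': 12, 'z': 83}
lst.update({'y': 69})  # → {'level': 6, 'c': 89, 'x': 12, 'z': 83, 'y': 69}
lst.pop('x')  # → 12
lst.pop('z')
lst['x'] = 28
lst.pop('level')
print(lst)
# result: {'c': 89, 'y': 69, 'x': 28}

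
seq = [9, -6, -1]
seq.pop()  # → -1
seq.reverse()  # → [-6, 9]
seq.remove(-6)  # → [9]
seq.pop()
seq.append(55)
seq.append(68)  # [55, 68]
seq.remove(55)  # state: [68]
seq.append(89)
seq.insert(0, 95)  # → [95, 68, 89]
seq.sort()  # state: [68, 89, 95]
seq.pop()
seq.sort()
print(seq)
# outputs [68, 89]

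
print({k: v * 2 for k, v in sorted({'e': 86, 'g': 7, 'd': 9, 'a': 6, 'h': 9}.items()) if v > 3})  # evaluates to {'a': 12, 'd': 18, 'e': 172, 'g': 14, 'h': 18}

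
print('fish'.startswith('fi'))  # True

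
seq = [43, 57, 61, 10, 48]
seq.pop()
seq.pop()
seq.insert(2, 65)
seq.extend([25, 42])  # [43, 57, 65, 61, 25, 42]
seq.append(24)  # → [43, 57, 65, 61, 25, 42, 24]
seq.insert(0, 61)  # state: [61, 43, 57, 65, 61, 25, 42, 24]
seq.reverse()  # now [24, 42, 25, 61, 65, 57, 43, 61]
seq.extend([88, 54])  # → [24, 42, 25, 61, 65, 57, 43, 61, 88, 54]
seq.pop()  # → 54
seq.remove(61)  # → [24, 42, 25, 65, 57, 43, 61, 88]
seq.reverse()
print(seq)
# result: [88, 61, 43, 57, 65, 25, 42, 24]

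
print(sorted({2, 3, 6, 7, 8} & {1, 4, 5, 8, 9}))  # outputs [8]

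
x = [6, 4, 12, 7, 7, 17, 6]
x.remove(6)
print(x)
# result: [4, 12, 7, 7, 17, 6]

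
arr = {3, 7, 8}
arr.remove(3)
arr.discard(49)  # {7, 8}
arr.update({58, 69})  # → {7, 8, 58, 69}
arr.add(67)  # {7, 8, 58, 67, 69}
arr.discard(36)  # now {7, 8, 58, 67, 69}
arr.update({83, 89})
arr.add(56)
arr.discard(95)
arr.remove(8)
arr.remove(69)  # {7, 56, 58, 67, 83, 89}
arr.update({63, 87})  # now {7, 56, 58, 63, 67, 83, 87, 89}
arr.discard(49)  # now {7, 56, 58, 63, 67, 83, 87, 89}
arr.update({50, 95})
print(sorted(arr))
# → [7, 50, 56, 58, 63, 67, 83, 87, 89, 95]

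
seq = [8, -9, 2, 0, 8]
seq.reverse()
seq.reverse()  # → [8, -9, 2, 0, 8]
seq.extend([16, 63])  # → [8, -9, 2, 0, 8, 16, 63]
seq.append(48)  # [8, -9, 2, 0, 8, 16, 63, 48]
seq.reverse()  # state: [48, 63, 16, 8, 0, 2, -9, 8]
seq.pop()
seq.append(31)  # [48, 63, 16, 8, 0, 2, -9, 31]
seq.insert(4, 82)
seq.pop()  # 31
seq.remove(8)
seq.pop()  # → -9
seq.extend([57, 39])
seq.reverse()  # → [39, 57, 2, 0, 82, 16, 63, 48]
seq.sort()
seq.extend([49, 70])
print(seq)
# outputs [0, 2, 16, 39, 48, 57, 63, 82, 49, 70]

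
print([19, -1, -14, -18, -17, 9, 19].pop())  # 19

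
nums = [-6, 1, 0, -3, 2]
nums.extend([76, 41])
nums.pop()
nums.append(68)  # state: [-6, 1, 0, -3, 2, 76, 68]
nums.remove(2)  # [-6, 1, 0, -3, 76, 68]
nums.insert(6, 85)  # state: [-6, 1, 0, -3, 76, 68, 85]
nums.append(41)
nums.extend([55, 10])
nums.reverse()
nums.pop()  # -6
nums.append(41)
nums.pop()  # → 41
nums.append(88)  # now [10, 55, 41, 85, 68, 76, -3, 0, 1, 88]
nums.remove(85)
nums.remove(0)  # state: [10, 55, 41, 68, 76, -3, 1, 88]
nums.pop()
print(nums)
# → [10, 55, 41, 68, 76, -3, 1]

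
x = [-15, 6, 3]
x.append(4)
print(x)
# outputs [-15, 6, 3, 4]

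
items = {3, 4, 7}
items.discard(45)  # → {3, 4, 7}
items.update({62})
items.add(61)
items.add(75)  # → {3, 4, 7, 61, 62, 75}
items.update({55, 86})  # {3, 4, 7, 55, 61, 62, 75, 86}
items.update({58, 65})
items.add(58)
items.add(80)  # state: {3, 4, 7, 55, 58, 61, 62, 65, 75, 80, 86}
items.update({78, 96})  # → {3, 4, 7, 55, 58, 61, 62, 65, 75, 78, 80, 86, 96}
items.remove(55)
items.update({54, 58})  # {3, 4, 7, 54, 58, 61, 62, 65, 75, 78, 80, 86, 96}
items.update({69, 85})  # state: {3, 4, 7, 54, 58, 61, 62, 65, 69, 75, 78, 80, 85, 86, 96}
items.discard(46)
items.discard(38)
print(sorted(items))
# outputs [3, 4, 7, 54, 58, 61, 62, 65, 69, 75, 78, 80, 85, 86, 96]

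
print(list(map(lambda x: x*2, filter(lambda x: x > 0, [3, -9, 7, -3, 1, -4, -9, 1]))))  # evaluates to [6, 14, 2, 2]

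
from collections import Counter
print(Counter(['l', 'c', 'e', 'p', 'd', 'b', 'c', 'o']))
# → Counter({'c': 2, 'l': 1, 'e': 1, 'p': 1, 'd': 1, 'b': 1, 'o': 1})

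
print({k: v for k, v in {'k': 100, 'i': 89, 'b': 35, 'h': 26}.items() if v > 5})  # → {'k': 100, 'i': 89, 'b': 35, 'h': 26}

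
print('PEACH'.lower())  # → peach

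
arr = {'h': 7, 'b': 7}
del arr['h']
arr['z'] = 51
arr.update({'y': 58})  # {'b': 7, 'z': 51, 'y': 58}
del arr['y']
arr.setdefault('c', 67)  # 67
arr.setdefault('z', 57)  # 51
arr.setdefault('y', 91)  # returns 91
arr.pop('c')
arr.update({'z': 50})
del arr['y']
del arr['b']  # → {'z': 50}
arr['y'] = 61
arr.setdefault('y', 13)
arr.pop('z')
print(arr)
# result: {'y': 61}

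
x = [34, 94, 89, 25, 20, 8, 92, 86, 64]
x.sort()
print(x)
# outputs [8, 20, 25, 34, 64, 86, 89, 92, 94]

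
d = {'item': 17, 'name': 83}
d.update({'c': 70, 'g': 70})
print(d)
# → {'item': 17, 'name': 83, 'c': 70, 'g': 70}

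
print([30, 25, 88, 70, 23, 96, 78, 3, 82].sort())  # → None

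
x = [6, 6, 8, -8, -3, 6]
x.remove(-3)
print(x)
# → [6, 6, 8, -8, 6]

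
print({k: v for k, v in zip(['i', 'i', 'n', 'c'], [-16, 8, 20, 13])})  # {'i': 8, 'n': 20, 'c': 13}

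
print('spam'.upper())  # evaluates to SPAM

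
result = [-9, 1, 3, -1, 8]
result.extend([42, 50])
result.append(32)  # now [-9, 1, 3, -1, 8, 42, 50, 32]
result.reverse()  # [32, 50, 42, 8, -1, 3, 1, -9]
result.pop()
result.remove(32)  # [50, 42, 8, -1, 3, 1]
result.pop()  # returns 1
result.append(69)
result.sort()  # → [-1, 3, 8, 42, 50, 69]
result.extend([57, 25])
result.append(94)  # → [-1, 3, 8, 42, 50, 69, 57, 25, 94]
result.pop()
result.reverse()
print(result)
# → [25, 57, 69, 50, 42, 8, 3, -1]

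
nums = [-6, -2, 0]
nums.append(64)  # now [-6, -2, 0, 64]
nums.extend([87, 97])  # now [-6, -2, 0, 64, 87, 97]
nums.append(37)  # [-6, -2, 0, 64, 87, 97, 37]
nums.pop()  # 37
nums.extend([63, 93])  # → [-6, -2, 0, 64, 87, 97, 63, 93]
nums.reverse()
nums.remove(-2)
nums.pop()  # -6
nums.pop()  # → 0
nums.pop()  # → 64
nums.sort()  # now [63, 87, 93, 97]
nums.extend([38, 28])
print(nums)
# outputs [63, 87, 93, 97, 38, 28]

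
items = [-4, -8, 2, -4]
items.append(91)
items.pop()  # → 91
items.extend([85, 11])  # [-4, -8, 2, -4, 85, 11]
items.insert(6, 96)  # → [-4, -8, 2, -4, 85, 11, 96]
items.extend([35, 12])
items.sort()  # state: [-8, -4, -4, 2, 11, 12, 35, 85, 96]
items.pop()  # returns 96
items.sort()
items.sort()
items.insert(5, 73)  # [-8, -4, -4, 2, 11, 73, 12, 35, 85]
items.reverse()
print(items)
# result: [85, 35, 12, 73, 11, 2, -4, -4, -8]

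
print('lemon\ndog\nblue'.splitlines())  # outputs ['lemon', 'dog', 'blue']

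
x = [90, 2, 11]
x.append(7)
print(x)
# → [90, 2, 11, 7]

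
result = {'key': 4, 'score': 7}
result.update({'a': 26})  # {'key': 4, 'score': 7, 'a': 26}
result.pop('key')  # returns 4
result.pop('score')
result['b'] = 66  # {'a': 26, 'b': 66}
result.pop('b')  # 66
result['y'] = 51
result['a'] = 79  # {'a': 79, 'y': 51}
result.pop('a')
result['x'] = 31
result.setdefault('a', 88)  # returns 88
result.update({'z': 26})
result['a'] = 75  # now {'y': 51, 'x': 31, 'a': 75, 'z': 26}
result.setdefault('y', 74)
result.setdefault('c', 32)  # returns 32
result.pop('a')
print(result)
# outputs {'y': 51, 'x': 31, 'z': 26, 'c': 32}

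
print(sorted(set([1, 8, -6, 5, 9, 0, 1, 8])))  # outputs [-6, 0, 1, 5, 8, 9]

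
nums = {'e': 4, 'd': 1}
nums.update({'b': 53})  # {'e': 4, 'd': 1, 'b': 53}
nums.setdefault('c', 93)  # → 93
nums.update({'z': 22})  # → {'e': 4, 'd': 1, 'b': 53, 'c': 93, 'z': 22}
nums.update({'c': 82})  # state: {'e': 4, 'd': 1, 'b': 53, 'c': 82, 'z': 22}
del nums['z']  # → {'e': 4, 'd': 1, 'b': 53, 'c': 82}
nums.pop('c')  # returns 82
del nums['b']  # {'e': 4, 'd': 1}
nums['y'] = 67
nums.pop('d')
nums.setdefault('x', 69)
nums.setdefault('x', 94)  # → 69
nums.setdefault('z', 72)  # 72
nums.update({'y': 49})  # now {'e': 4, 'y': 49, 'x': 69, 'z': 72}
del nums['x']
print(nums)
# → {'e': 4, 'y': 49, 'z': 72}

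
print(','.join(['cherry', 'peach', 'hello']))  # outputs cherry,peach,hello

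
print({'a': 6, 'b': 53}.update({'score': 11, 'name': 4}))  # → None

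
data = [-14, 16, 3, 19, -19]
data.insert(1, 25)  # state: [-14, 25, 16, 3, 19, -19]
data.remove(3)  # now [-14, 25, 16, 19, -19]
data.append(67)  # [-14, 25, 16, 19, -19, 67]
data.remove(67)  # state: [-14, 25, 16, 19, -19]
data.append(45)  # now [-14, 25, 16, 19, -19, 45]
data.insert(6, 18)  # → [-14, 25, 16, 19, -19, 45, 18]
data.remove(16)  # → [-14, 25, 19, -19, 45, 18]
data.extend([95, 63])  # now [-14, 25, 19, -19, 45, 18, 95, 63]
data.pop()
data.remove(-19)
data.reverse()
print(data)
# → [95, 18, 45, 19, 25, -14]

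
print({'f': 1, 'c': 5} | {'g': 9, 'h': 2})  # {'f': 1, 'c': 5, 'g': 9, 'h': 2}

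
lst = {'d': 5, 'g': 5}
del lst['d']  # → {'g': 5}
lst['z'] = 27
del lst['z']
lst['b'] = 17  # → {'g': 5, 'b': 17}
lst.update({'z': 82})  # {'g': 5, 'b': 17, 'z': 82}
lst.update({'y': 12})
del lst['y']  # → {'g': 5, 'b': 17, 'z': 82}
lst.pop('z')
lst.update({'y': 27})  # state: {'g': 5, 'b': 17, 'y': 27}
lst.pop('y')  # 27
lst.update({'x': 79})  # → {'g': 5, 'b': 17, 'x': 79}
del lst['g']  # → {'b': 17, 'x': 79}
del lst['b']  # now {'x': 79}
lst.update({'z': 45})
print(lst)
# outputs {'x': 79, 'z': 45}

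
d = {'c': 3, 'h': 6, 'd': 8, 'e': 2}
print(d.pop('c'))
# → 3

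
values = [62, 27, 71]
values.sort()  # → [27, 62, 71]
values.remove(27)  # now [62, 71]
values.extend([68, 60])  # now [62, 71, 68, 60]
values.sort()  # [60, 62, 68, 71]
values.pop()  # 71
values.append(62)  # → [60, 62, 68, 62]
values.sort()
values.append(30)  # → [60, 62, 62, 68, 30]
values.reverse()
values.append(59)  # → [30, 68, 62, 62, 60, 59]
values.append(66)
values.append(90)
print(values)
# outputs [30, 68, 62, 62, 60, 59, 66, 90]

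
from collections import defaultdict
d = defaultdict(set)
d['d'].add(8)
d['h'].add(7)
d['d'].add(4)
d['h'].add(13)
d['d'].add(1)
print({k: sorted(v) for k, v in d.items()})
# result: {'d': [1, 4, 8], 'h': [7, 13]}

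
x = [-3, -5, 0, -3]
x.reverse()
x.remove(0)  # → [-3, -5, -3]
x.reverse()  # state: [-3, -5, -3]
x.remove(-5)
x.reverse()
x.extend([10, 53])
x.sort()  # [-3, -3, 10, 53]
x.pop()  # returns 53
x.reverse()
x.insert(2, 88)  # [10, -3, 88, -3]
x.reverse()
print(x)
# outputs [-3, 88, -3, 10]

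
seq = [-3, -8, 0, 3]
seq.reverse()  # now [3, 0, -8, -3]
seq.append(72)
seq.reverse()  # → [72, -3, -8, 0, 3]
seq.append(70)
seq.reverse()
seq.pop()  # 72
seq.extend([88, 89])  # [70, 3, 0, -8, -3, 88, 89]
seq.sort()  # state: [-8, -3, 0, 3, 70, 88, 89]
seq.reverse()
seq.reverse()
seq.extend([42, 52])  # [-8, -3, 0, 3, 70, 88, 89, 42, 52]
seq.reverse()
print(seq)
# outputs [52, 42, 89, 88, 70, 3, 0, -3, -8]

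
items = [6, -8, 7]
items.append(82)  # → [6, -8, 7, 82]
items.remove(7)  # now [6, -8, 82]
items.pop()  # 82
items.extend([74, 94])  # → [6, -8, 74, 94]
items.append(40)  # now [6, -8, 74, 94, 40]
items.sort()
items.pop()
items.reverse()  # [74, 40, 6, -8]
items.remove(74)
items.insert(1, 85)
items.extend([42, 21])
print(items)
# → [40, 85, 6, -8, 42, 21]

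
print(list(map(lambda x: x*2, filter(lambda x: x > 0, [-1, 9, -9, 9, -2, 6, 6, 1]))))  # [18, 18, 12, 12, 2]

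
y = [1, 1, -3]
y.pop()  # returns -3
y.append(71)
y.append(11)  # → [1, 1, 71, 11]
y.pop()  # 11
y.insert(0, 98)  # [98, 1, 1, 71]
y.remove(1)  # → [98, 1, 71]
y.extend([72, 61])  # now [98, 1, 71, 72, 61]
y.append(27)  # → [98, 1, 71, 72, 61, 27]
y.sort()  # [1, 27, 61, 71, 72, 98]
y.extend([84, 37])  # [1, 27, 61, 71, 72, 98, 84, 37]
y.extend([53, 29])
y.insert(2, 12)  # [1, 27, 12, 61, 71, 72, 98, 84, 37, 53, 29]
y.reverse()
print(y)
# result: [29, 53, 37, 84, 98, 72, 71, 61, 12, 27, 1]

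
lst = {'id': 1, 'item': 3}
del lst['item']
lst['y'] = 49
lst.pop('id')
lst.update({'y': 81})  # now {'y': 81}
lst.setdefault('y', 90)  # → 81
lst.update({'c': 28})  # {'y': 81, 'c': 28}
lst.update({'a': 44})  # {'y': 81, 'c': 28, 'a': 44}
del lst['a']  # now {'y': 81, 'c': 28}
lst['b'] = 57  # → {'y': 81, 'c': 28, 'b': 57}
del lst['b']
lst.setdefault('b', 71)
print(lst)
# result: {'y': 81, 'c': 28, 'b': 71}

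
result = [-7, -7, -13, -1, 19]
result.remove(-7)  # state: [-7, -13, -1, 19]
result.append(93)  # [-7, -13, -1, 19, 93]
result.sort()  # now [-13, -7, -1, 19, 93]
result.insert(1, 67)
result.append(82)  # [-13, 67, -7, -1, 19, 93, 82]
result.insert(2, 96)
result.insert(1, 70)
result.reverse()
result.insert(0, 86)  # [86, 82, 93, 19, -1, -7, 96, 67, 70, -13]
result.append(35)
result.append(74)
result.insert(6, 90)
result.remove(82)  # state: [86, 93, 19, -1, -7, 90, 96, 67, 70, -13, 35, 74]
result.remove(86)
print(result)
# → [93, 19, -1, -7, 90, 96, 67, 70, -13, 35, 74]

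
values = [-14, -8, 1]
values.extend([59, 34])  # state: [-14, -8, 1, 59, 34]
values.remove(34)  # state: [-14, -8, 1, 59]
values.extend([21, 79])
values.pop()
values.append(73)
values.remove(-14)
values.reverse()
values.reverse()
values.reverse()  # [73, 21, 59, 1, -8]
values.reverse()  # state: [-8, 1, 59, 21, 73]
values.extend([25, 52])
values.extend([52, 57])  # [-8, 1, 59, 21, 73, 25, 52, 52, 57]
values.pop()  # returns 57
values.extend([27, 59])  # [-8, 1, 59, 21, 73, 25, 52, 52, 27, 59]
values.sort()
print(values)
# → [-8, 1, 21, 25, 27, 52, 52, 59, 59, 73]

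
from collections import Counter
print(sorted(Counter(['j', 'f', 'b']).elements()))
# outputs ['b', 'f', 'j']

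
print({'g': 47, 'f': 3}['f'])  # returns 3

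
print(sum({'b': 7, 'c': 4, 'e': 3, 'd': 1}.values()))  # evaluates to 15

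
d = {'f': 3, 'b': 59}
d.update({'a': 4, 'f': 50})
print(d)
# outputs {'f': 50, 'b': 59, 'a': 4}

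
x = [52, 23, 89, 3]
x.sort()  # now [3, 23, 52, 89]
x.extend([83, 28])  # [3, 23, 52, 89, 83, 28]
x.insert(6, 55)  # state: [3, 23, 52, 89, 83, 28, 55]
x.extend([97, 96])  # [3, 23, 52, 89, 83, 28, 55, 97, 96]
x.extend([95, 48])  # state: [3, 23, 52, 89, 83, 28, 55, 97, 96, 95, 48]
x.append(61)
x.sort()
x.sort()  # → [3, 23, 28, 48, 52, 55, 61, 83, 89, 95, 96, 97]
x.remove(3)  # [23, 28, 48, 52, 55, 61, 83, 89, 95, 96, 97]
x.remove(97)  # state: [23, 28, 48, 52, 55, 61, 83, 89, 95, 96]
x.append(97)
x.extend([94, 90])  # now [23, 28, 48, 52, 55, 61, 83, 89, 95, 96, 97, 94, 90]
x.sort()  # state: [23, 28, 48, 52, 55, 61, 83, 89, 90, 94, 95, 96, 97]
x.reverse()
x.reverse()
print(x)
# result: [23, 28, 48, 52, 55, 61, 83, 89, 90, 94, 95, 96, 97]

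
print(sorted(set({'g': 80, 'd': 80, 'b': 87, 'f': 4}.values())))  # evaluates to [4, 80, 87]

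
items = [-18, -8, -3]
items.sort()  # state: [-18, -8, -3]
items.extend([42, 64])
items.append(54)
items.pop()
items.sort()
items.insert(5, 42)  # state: [-18, -8, -3, 42, 64, 42]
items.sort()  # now [-18, -8, -3, 42, 42, 64]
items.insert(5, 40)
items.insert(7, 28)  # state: [-18, -8, -3, 42, 42, 40, 64, 28]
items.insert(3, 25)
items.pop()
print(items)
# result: [-18, -8, -3, 25, 42, 42, 40, 64]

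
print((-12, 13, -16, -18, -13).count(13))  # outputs 1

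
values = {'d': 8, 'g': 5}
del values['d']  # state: {'g': 5}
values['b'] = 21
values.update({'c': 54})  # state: {'g': 5, 'b': 21, 'c': 54}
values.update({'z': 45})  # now {'g': 5, 'b': 21, 'c': 54, 'z': 45}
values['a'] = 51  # {'g': 5, 'b': 21, 'c': 54, 'z': 45, 'a': 51}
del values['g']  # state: {'b': 21, 'c': 54, 'z': 45, 'a': 51}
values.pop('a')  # 51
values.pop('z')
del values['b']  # {'c': 54}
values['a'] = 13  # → {'c': 54, 'a': 13}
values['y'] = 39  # {'c': 54, 'a': 13, 'y': 39}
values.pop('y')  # 39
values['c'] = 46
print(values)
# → {'c': 46, 'a': 13}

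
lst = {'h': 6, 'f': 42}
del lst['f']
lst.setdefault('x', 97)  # 97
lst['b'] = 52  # {'h': 6, 'x': 97, 'b': 52}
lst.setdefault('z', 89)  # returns 89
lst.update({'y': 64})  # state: {'h': 6, 'x': 97, 'b': 52, 'z': 89, 'y': 64}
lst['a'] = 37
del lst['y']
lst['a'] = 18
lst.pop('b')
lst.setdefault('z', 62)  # 89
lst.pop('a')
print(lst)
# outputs {'h': 6, 'x': 97, 'z': 89}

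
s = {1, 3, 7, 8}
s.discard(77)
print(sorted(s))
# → [1, 3, 7, 8]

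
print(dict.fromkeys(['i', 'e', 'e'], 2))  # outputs {'i': 2, 'e': 2}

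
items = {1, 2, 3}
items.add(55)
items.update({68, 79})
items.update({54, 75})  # {1, 2, 3, 54, 55, 68, 75, 79}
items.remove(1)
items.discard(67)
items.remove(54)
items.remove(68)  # {2, 3, 55, 75, 79}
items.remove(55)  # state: {2, 3, 75, 79}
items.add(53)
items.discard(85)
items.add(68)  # {2, 3, 53, 68, 75, 79}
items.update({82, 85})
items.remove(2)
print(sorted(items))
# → [3, 53, 68, 75, 79, 82, 85]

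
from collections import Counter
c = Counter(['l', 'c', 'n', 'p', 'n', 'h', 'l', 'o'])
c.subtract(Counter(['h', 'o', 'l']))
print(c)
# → Counter({'n': 2, 'l': 1, 'c': 1, 'p': 1, 'h': 0, 'o': 0})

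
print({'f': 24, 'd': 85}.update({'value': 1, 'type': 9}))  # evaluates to None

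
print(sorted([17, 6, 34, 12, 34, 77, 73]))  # [6, 12, 17, 34, 34, 73, 77]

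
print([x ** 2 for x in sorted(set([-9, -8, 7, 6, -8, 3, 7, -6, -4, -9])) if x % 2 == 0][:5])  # [64, 36, 16, 36]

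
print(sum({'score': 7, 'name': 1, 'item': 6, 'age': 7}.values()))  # 21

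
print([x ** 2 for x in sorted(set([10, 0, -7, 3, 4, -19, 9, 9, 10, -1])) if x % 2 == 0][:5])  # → [0, 16, 100]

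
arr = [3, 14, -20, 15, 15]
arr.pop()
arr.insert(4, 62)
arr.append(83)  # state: [3, 14, -20, 15, 62, 83]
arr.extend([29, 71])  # [3, 14, -20, 15, 62, 83, 29, 71]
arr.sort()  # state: [-20, 3, 14, 15, 29, 62, 71, 83]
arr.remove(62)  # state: [-20, 3, 14, 15, 29, 71, 83]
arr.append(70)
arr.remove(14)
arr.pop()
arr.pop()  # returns 83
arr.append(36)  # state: [-20, 3, 15, 29, 71, 36]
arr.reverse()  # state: [36, 71, 29, 15, 3, -20]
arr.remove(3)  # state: [36, 71, 29, 15, -20]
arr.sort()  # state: [-20, 15, 29, 36, 71]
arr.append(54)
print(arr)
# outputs [-20, 15, 29, 36, 71, 54]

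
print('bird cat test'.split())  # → ['bird', 'cat', 'test']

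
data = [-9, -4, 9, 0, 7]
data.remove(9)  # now [-9, -4, 0, 7]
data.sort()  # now [-9, -4, 0, 7]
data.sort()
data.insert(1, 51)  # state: [-9, 51, -4, 0, 7]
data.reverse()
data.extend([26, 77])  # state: [7, 0, -4, 51, -9, 26, 77]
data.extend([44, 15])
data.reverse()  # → [15, 44, 77, 26, -9, 51, -4, 0, 7]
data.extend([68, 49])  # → [15, 44, 77, 26, -9, 51, -4, 0, 7, 68, 49]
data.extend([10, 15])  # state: [15, 44, 77, 26, -9, 51, -4, 0, 7, 68, 49, 10, 15]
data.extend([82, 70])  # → [15, 44, 77, 26, -9, 51, -4, 0, 7, 68, 49, 10, 15, 82, 70]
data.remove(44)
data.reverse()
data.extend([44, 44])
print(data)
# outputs [70, 82, 15, 10, 49, 68, 7, 0, -4, 51, -9, 26, 77, 15, 44, 44]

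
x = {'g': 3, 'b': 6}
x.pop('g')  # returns 3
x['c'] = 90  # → {'b': 6, 'c': 90}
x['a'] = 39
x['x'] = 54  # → {'b': 6, 'c': 90, 'a': 39, 'x': 54}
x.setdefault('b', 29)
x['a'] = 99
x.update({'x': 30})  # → {'b': 6, 'c': 90, 'a': 99, 'x': 30}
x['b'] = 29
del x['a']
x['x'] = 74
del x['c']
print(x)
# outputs {'b': 29, 'x': 74}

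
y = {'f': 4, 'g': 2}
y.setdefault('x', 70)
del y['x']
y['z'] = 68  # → {'f': 4, 'g': 2, 'z': 68}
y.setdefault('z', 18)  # 68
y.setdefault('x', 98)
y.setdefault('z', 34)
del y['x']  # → {'f': 4, 'g': 2, 'z': 68}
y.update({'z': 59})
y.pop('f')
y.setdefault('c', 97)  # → 97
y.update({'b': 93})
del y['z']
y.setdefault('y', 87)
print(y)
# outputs {'g': 2, 'c': 97, 'b': 93, 'y': 87}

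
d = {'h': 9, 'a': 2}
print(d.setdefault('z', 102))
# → 102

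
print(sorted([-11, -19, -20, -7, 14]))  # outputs [-20, -19, -11, -7, 14]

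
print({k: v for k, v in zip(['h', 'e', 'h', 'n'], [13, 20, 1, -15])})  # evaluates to {'h': 1, 'e': 20, 'n': -15}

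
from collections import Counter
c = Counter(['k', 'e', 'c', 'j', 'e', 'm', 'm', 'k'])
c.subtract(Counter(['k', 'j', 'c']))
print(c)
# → Counter({'e': 2, 'm': 2, 'k': 1, 'c': 0, 'j': 0})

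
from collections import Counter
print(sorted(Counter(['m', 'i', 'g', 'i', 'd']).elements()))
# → ['d', 'g', 'i', 'i', 'm']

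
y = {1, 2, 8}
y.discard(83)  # {1, 2, 8}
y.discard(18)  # {1, 2, 8}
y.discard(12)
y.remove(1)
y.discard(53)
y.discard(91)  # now {2, 8}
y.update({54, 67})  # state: {2, 8, 54, 67}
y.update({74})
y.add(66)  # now {2, 8, 54, 66, 67, 74}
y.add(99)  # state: {2, 8, 54, 66, 67, 74, 99}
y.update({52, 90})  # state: {2, 8, 52, 54, 66, 67, 74, 90, 99}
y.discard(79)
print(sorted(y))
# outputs [2, 8, 52, 54, 66, 67, 74, 90, 99]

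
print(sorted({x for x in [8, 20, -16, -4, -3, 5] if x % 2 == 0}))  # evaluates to [-16, -4, 8, 20]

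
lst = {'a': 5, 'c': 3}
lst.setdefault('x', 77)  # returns 77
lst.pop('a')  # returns 5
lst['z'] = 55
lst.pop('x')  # 77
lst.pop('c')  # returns 3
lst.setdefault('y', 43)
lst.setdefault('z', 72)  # 55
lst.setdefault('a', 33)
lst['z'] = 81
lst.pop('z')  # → 81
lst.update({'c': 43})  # {'y': 43, 'a': 33, 'c': 43}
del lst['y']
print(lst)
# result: {'a': 33, 'c': 43}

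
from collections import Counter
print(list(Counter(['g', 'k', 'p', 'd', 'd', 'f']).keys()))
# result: ['g', 'k', 'p', 'd', 'f']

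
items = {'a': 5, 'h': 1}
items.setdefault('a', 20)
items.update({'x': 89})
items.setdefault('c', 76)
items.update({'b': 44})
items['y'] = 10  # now {'a': 5, 'h': 1, 'x': 89, 'c': 76, 'b': 44, 'y': 10}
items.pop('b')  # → 44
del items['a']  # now {'h': 1, 'x': 89, 'c': 76, 'y': 10}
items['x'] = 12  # {'h': 1, 'x': 12, 'c': 76, 'y': 10}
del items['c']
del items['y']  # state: {'h': 1, 'x': 12}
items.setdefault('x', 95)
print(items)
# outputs {'h': 1, 'x': 12}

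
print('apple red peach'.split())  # ['apple', 'red', 'peach']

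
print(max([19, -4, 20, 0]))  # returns 20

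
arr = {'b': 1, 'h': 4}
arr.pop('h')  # 4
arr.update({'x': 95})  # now {'b': 1, 'x': 95}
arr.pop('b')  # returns 1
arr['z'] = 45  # {'x': 95, 'z': 45}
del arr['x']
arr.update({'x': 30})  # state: {'z': 45, 'x': 30}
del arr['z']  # {'x': 30}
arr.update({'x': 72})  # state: {'x': 72}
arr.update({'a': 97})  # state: {'x': 72, 'a': 97}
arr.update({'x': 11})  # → {'x': 11, 'a': 97}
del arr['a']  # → {'x': 11}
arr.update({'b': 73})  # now {'x': 11, 'b': 73}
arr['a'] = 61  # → {'x': 11, 'b': 73, 'a': 61}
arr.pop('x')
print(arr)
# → {'b': 73, 'a': 61}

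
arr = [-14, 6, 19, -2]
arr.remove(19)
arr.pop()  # -2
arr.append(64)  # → [-14, 6, 64]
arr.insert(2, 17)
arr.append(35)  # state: [-14, 6, 17, 64, 35]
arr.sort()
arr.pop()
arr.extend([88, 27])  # [-14, 6, 17, 35, 88, 27]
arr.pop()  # 27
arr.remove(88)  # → [-14, 6, 17, 35]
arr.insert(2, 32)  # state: [-14, 6, 32, 17, 35]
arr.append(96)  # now [-14, 6, 32, 17, 35, 96]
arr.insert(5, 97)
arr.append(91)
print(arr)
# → [-14, 6, 32, 17, 35, 97, 96, 91]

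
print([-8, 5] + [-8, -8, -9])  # [-8, 5, -8, -8, -9]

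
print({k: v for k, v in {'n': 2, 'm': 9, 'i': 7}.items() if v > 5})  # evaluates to {'m': 9, 'i': 7}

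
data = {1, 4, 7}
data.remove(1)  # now {4, 7}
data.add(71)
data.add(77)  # {4, 7, 71, 77}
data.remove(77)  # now {4, 7, 71}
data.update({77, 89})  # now {4, 7, 71, 77, 89}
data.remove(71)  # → {4, 7, 77, 89}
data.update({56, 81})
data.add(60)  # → {4, 7, 56, 60, 77, 81, 89}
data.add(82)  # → {4, 7, 56, 60, 77, 81, 82, 89}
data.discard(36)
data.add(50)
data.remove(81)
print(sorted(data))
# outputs [4, 7, 50, 56, 60, 77, 82, 89]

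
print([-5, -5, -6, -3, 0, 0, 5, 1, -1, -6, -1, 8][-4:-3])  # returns [-1]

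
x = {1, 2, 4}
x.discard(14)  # {1, 2, 4}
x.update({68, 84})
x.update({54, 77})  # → {1, 2, 4, 54, 68, 77, 84}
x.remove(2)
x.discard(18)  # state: {1, 4, 54, 68, 77, 84}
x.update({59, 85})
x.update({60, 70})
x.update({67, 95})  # {1, 4, 54, 59, 60, 67, 68, 70, 77, 84, 85, 95}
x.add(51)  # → {1, 4, 51, 54, 59, 60, 67, 68, 70, 77, 84, 85, 95}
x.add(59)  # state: {1, 4, 51, 54, 59, 60, 67, 68, 70, 77, 84, 85, 95}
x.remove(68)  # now {1, 4, 51, 54, 59, 60, 67, 70, 77, 84, 85, 95}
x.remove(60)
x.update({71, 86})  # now {1, 4, 51, 54, 59, 67, 70, 71, 77, 84, 85, 86, 95}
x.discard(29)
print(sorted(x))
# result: [1, 4, 51, 54, 59, 67, 70, 71, 77, 84, 85, 86, 95]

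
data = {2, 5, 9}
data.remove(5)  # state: {2, 9}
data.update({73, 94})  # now {2, 9, 73, 94}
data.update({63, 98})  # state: {2, 9, 63, 73, 94, 98}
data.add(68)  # {2, 9, 63, 68, 73, 94, 98}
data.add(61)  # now {2, 9, 61, 63, 68, 73, 94, 98}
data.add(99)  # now {2, 9, 61, 63, 68, 73, 94, 98, 99}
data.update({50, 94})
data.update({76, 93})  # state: {2, 9, 50, 61, 63, 68, 73, 76, 93, 94, 98, 99}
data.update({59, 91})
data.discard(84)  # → {2, 9, 50, 59, 61, 63, 68, 73, 76, 91, 93, 94, 98, 99}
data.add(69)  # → {2, 9, 50, 59, 61, 63, 68, 69, 73, 76, 91, 93, 94, 98, 99}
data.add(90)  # {2, 9, 50, 59, 61, 63, 68, 69, 73, 76, 90, 91, 93, 94, 98, 99}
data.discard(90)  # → {2, 9, 50, 59, 61, 63, 68, 69, 73, 76, 91, 93, 94, 98, 99}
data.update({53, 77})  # {2, 9, 50, 53, 59, 61, 63, 68, 69, 73, 76, 77, 91, 93, 94, 98, 99}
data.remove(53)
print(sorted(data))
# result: [2, 9, 50, 59, 61, 63, 68, 69, 73, 76, 77, 91, 93, 94, 98, 99]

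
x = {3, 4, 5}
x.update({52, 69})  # {3, 4, 5, 52, 69}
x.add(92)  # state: {3, 4, 5, 52, 69, 92}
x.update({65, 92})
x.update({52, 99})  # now {3, 4, 5, 52, 65, 69, 92, 99}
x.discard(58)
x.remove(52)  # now {3, 4, 5, 65, 69, 92, 99}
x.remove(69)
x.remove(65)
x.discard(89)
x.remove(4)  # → {3, 5, 92, 99}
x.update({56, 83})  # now {3, 5, 56, 83, 92, 99}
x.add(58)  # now {3, 5, 56, 58, 83, 92, 99}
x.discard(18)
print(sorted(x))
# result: [3, 5, 56, 58, 83, 92, 99]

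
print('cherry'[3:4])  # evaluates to r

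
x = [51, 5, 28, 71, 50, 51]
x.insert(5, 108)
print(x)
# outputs [51, 5, 28, 71, 50, 108, 51]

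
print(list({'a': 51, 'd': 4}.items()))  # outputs [('a', 51), ('d', 4)]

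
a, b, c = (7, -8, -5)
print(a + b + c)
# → -6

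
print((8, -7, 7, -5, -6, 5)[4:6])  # (-6, 5)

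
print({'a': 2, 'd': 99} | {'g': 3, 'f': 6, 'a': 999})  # {'a': 999, 'd': 99, 'g': 3, 'f': 6}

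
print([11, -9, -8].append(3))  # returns None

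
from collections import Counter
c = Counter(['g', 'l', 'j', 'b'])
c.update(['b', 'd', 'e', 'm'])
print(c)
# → Counter({'b': 2, 'g': 1, 'l': 1, 'j': 1, 'd': 1, 'e': 1, 'm': 1})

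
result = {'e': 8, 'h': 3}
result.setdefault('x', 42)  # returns 42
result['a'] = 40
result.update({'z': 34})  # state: {'e': 8, 'h': 3, 'x': 42, 'a': 40, 'z': 34}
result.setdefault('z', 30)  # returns 34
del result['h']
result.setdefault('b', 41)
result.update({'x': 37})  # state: {'e': 8, 'x': 37, 'a': 40, 'z': 34, 'b': 41}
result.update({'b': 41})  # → {'e': 8, 'x': 37, 'a': 40, 'z': 34, 'b': 41}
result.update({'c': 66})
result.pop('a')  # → 40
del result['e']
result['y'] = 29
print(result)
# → {'x': 37, 'z': 34, 'b': 41, 'c': 66, 'y': 29}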